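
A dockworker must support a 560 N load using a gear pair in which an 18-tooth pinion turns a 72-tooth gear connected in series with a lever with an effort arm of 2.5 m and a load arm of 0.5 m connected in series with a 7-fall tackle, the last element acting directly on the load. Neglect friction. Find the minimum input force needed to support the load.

4 N

Gear pair MA = 72/18 = 4.
Lever MA = effort arm / load arm = 2.5/0.5 = 5.
Block-and-tackle MA = number of supporting rope parts = 7.
Combined ideal MA = 4 × 5 × 7 = 140.
Effort = load / MA = 560 / 140 = 4 N.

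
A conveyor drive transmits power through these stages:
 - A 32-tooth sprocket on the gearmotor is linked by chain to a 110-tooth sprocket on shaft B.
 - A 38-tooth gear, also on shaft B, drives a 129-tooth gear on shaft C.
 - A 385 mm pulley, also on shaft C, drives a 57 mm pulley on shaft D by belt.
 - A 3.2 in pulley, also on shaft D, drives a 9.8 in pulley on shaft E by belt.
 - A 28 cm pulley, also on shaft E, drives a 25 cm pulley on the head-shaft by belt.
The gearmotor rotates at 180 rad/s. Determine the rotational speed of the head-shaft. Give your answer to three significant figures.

chain 110/32 = 3.4375 → 180/3.4375 = 52.364 rad/s
gear mesh 129/38 = 3.3947 → 52.364/3.3947 = 15.425 rad/s
belt 57/385 = 0.14805 → 15.425/0.14805 = 104.19 rad/s
belt 9.8/3.2 = 3.0625 → 104.19/3.0625 = 34.02 rad/s
belt 25/28 = 0.89286 → 34.02/0.89286 = 38.102 rad/s

38.1 rad/s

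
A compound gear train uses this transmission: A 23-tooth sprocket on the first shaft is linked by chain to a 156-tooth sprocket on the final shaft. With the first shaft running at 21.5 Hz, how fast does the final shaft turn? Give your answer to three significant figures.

3.17 Hz

the first shaft → the final shaft (chain, 156/23): 21.5 ÷ 6.7826 = 3.1699 Hz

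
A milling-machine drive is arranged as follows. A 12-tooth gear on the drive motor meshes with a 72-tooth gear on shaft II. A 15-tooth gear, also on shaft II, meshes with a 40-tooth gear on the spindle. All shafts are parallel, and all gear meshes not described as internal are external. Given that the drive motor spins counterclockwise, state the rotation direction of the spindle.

counterclockwise

the drive motor → shaft II: external mesh, 1 reversal → CW.
shaft II → the spindle: external mesh, 1 reversal → CCW.
2 reversals in total — an even number — so the spindle turns the same way as the drive motor.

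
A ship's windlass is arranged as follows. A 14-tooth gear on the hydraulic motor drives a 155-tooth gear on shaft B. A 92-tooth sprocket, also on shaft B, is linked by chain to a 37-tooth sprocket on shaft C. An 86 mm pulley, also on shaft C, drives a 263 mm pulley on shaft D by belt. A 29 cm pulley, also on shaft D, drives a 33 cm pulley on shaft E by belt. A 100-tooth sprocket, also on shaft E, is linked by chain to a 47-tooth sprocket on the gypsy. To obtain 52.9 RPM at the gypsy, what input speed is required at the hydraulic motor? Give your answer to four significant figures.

385.3 RPM

Overall ratio R = 11.071 × 0.40217 × 3.0581 × 1.1379 × 0.47 = 7.2826.
Required input speed = output speed × R = 52.9 × 7.2826 = 385.25 RPM.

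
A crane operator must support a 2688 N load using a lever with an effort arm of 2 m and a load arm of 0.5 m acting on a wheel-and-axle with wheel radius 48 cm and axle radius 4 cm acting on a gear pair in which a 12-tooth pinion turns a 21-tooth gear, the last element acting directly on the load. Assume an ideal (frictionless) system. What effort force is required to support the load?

Lever MA = effort arm / load arm = 2/0.5 = 4.
Wheel-and-axle MA = R/r = 48/4 = 12.
Gear pair MA = 21/12 = 1.75.
Combined ideal MA = 4 × 12 × 1.75 = 84.
Effort = load / MA = 2688 / 84 = 32 N.

32 N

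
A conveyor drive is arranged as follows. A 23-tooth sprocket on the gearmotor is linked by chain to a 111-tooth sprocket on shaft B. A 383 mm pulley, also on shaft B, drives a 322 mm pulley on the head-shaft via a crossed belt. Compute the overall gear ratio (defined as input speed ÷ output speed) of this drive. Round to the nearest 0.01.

4.06

Each stage contributes driven/driver: chain 111/23 = 4.8261, belt 322/383 = 0.84073.
Overall: 4.8261 × 0.84073 = 4.0574.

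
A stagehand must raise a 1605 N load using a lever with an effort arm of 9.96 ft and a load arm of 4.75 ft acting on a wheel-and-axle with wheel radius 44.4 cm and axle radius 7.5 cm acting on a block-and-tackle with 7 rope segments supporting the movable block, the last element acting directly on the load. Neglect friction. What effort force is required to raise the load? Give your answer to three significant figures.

Lever MA = effort arm / load arm = 9.96/4.75 = 2.0968.
Wheel-and-axle MA = R/r = 44.4/7.5 = 5.92.
Block-and-tackle MA = number of supporting rope parts = 7.
Combined ideal MA = 2.0968 × 5.92 × 7 = 86.893.
Effort = load / MA = 1605 / 86.893 = 18.471 N.

18.5 N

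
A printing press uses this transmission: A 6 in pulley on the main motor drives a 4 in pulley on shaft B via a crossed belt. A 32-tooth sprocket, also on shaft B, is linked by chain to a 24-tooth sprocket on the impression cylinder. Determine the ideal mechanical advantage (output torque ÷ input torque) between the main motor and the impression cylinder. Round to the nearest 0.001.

0.500

Each stage contributes driven/driver: belt 4/6 = 0.66667, chain 24/32 = 0.75.
Overall: 0.66667 × 0.75 = 0.5.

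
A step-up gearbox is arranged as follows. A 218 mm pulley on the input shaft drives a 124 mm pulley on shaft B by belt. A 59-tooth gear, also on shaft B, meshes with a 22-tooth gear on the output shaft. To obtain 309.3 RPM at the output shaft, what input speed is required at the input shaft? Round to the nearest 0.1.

Overall ratio R = 0.56881 × 0.37288 = 0.2121.
Required input speed = output speed × R = 309.3 × 0.2121 = 65.602 RPM.

65.6 RPM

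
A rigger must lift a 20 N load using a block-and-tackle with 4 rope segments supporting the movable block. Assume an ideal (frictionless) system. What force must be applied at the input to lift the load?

Block-and-tackle MA = number of supporting rope parts = 4.
Effort = load / MA = 20 / 4 = 5 N.

5 N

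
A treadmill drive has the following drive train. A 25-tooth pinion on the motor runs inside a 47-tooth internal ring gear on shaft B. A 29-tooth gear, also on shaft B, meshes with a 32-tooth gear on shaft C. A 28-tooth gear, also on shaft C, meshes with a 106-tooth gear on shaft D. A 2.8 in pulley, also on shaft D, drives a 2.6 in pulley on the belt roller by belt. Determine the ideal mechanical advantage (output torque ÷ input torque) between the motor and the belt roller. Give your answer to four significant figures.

Each stage contributes driven/driver: internal gear 47/25 = 1.88, gear mesh 32/29 = 1.1034, gear mesh 106/28 = 3.7857, belt 2.6/2.8 = 0.92857.
Overall: 1.88 × 1.1034 × 3.7857 × 0.92857 = 7.2924.

7.292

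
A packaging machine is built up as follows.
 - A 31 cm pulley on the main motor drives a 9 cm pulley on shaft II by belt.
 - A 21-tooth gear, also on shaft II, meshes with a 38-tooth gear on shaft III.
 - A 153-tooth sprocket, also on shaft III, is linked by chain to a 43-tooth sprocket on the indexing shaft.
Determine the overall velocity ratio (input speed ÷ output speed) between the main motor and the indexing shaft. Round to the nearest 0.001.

0.148

Each stage contributes driven/driver: belt 9/31 = 0.29032, gear mesh 38/21 = 1.8095, chain 43/153 = 0.28105.
Overall: 0.29032 × 1.8095 × 0.28105 = 0.14765.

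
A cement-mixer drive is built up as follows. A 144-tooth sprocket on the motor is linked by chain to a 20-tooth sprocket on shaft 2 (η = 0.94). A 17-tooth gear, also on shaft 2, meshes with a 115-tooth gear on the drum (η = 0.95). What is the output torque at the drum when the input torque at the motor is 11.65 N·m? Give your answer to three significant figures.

9.77 N·m

chain 20/144 = 0.13889 → τ = 11.65·0.13889·0.94 = 1.521 N·m
gear mesh 115/17 = 6.7647 → τ = 1.521·6.7647·0.95 = 9.7745 N·m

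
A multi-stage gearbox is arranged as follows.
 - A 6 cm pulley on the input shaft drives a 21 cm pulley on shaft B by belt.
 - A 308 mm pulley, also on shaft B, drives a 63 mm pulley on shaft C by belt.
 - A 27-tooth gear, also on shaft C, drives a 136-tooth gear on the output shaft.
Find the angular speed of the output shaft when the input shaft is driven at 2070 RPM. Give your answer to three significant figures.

belt 21/6 = 3.5 → 2070/3.5 = 591.43 RPM
belt 63/308 = 0.20455 → 591.43/0.20455 = 2891.4 RPM
gear mesh 136/27 = 5.037 → 2891.4/5.037 = 574.03 RPM

574 RPM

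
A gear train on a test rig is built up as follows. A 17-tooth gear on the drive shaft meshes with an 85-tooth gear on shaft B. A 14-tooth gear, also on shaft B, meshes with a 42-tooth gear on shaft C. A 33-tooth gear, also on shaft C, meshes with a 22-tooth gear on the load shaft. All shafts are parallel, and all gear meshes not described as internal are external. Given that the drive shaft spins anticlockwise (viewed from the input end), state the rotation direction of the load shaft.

clockwise

the drive shaft → shaft B: external mesh, 1 reversal → CW.
shaft B → shaft C: external mesh, 1 reversal → CCW.
shaft C → the load shaft: external mesh, 1 reversal → CW.
3 reversals in total — an odd number — so the load shaft turns opposite to the drive shaft.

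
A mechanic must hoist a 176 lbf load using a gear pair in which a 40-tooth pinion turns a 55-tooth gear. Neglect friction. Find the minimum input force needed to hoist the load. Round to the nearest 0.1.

Gear pair MA = 55/40 = 1.375.
Effort = load / MA = 176 / 1.375 = 128 lbf.

128.0 lbf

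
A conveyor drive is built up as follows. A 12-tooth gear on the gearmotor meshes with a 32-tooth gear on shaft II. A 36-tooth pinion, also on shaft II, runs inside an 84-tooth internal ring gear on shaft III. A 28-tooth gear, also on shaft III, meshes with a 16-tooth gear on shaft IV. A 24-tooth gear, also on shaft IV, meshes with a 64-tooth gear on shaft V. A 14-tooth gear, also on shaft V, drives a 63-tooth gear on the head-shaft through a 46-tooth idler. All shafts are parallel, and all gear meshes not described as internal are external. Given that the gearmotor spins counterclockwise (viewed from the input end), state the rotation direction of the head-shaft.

the gearmotor → shaft II: external mesh, 1 reversal → CW.
shaft II → shaft III: internal mesh, same direction → CW.
shaft III → shaft IV: external mesh, 1 reversal → CCW.
shaft IV → shaft V: external mesh, 1 reversal → CW.
shaft V → the head-shaft: driver → idler → driven is 2 external meshes, 2 reversals → CW.
5 reversals in total — an odd number — so the head-shaft turns opposite to the gearmotor.

clockwise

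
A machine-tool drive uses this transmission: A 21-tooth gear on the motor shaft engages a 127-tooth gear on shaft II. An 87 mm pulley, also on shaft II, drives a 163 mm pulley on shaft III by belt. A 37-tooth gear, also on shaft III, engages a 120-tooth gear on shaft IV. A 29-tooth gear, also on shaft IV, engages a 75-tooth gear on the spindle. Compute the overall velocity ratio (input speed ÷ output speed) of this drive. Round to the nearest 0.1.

Each stage contributes driven/driver: gear mesh 127/21 = 6.0476, belt 163/87 = 1.8736, gear mesh 120/37 = 3.2432, gear mesh 75/29 = 2.5862.
Overall: 6.0476 × 1.8736 × 3.2432 × 2.5862 = 95.038.

95.0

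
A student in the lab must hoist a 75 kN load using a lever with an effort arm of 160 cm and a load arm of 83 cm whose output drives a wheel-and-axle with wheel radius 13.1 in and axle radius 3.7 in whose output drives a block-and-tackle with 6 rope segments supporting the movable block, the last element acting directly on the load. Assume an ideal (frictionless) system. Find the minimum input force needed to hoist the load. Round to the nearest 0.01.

Lever MA = effort arm / load arm = 160/83 = 1.9277.
Wheel-and-axle MA = R/r = 13.1/3.7 = 3.5405.
Block-and-tackle MA = number of supporting rope parts = 6.
Combined ideal MA = 1.9277 × 3.5405 × 6 = 40.951.
Effort = load / MA = 75 / 40.951 = 1.8315 kN.

1.83 kN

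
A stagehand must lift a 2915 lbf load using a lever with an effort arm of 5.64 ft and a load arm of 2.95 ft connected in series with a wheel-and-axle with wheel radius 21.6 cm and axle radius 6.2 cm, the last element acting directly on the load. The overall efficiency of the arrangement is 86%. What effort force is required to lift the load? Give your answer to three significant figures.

Lever MA = effort arm / load arm = 5.64/2.95 = 1.9119.
Wheel-and-axle MA = R/r = 21.6/6.2 = 3.4839.
Combined ideal MA = 1.9119 × 3.4839 = 6.6607.
Actual MA = 6.6607 × 0.86 = 5.7282.
Effort = load / actual MA = 2915 / 5.7282 = 508.89 lbf.

509 lbf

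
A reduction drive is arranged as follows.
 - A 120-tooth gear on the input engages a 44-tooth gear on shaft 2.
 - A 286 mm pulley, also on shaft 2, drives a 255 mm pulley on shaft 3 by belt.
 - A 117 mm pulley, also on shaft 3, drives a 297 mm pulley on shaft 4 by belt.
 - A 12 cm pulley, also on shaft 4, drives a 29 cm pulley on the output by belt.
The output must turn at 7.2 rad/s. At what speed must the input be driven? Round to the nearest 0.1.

14.4 rad/s

Overall ratio R = 0.36667 × 0.89161 × 2.5385 × 2.4167 = 2.0055.
Required input speed = output speed × R = 7.2 × 2.0055 = 14.44 rad/s.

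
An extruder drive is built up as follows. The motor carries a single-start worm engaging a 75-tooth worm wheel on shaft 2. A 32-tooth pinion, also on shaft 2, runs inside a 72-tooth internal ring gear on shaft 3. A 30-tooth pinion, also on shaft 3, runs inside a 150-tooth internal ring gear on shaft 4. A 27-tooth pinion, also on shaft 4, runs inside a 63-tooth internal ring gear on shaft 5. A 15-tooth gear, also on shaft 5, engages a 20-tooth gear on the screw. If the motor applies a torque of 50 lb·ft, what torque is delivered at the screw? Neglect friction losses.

131250 lb·ft

After the worm (75/1): 50 × 75 = 3750 lb·ft
After the internal gear (72/32): 3750 × 2.25 = 8437.5 lb·ft
After the internal gear (150/30): 8437.5 × 5 = 42188 lb·ft
After the internal gear (63/27): 42188 × 2.3333 = 98438 lb·ft
After the gear mesh (20/15): 98438 × 1.3333 = 131250 lb·ft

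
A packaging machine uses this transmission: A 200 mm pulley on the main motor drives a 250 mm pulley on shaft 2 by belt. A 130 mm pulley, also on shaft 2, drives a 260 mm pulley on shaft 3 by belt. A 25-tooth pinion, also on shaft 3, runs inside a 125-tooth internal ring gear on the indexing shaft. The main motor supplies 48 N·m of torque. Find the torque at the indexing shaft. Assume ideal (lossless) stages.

belt 250/200 = 1.25 → τ = 48·1.25 = 60 N·m
belt 260/130 = 2 → τ = 60·2 = 120 N·m
internal gear 125/25 = 5 → τ = 120·5 = 600 N·m

600 N·m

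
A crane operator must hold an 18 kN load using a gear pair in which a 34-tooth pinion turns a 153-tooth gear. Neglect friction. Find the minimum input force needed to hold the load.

4 kN

Gear pair MA = 153/34 = 4.5.
Effort = load / MA = 18 / 4.5 = 4 kN.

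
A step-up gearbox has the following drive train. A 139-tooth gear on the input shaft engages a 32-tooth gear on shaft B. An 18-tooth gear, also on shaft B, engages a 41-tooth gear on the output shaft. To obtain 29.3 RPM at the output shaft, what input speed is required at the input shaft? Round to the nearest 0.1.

15.4 RPM

Overall ratio R = 0.23022 × 2.2778 = 0.52438.
Required input speed = output speed × R = 29.3 × 0.52438 = 15.364 RPM.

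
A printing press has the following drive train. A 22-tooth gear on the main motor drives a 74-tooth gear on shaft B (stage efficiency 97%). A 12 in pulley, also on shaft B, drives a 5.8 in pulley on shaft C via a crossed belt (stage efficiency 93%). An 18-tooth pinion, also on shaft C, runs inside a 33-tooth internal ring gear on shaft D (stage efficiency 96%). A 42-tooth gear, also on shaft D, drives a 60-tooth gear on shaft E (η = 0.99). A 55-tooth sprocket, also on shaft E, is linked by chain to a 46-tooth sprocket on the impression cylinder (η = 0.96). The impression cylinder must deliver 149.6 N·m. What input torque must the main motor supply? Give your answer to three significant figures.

51.0 N·m

Overall ratio R = 3.3636 × 0.48333 × 1.8333 × 1.4286 × 0.83636 = 3.5612; overall efficiency η = 0.97 × 0.93 × 0.96 × 0.99 × 0.96 = 0.8231.
Input torque = output torque / (R × η) = 149.6 / (3.5612 × 0.8231) = 51.039 N·m.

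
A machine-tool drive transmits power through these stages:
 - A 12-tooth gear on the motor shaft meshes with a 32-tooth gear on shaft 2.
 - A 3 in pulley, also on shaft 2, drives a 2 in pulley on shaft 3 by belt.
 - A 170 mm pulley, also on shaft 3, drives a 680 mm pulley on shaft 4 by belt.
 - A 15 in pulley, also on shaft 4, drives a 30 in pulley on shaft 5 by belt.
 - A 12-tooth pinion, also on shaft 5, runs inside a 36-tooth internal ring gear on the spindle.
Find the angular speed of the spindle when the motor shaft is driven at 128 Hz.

the motor shaft → shaft 2 (gear mesh, 32/12): 128 ÷ 2.6667 = 48 Hz
shaft 2 → shaft 3 (belt, 2/3): 48 ÷ 0.66667 = 72 Hz
shaft 3 → shaft 4 (belt, 680/170): 72 ÷ 4 = 18 Hz
shaft 4 → shaft 5 (belt, 30/15): 18 ÷ 2 = 9 Hz
shaft 5 → the spindle (internal gear, 36/12): 9 ÷ 3 = 3 Hz

3 Hz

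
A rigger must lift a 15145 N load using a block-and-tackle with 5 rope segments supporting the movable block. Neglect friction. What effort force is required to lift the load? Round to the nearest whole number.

Block-and-tackle MA = number of supporting rope parts = 5.
Effort = load / MA = 15145 / 5 = 3029 N.

3029 N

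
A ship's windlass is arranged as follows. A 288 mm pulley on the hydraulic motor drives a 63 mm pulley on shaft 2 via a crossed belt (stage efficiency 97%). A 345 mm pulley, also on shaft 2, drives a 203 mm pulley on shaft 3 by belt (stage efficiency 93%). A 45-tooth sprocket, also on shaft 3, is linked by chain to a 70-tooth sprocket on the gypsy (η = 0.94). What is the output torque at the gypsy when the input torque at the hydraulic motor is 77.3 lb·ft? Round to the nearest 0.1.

13.1 lb·ft

Belt: ratio = 63/288 = 0.21875; torque at shaft 2 = 77.3 × 0.21875 × 0.97 = 16.402 lb·ft.
Belt: ratio = 203/345 = 0.58841; torque at shaft 3 = 16.402 × 0.58841 × 0.93 = 8.9755 lb·ft.
Chain: ratio = 70/45 = 1.5556; torque at the gypsy = 8.9755 × 1.5556 × 0.94 = 13.124 lb·ft.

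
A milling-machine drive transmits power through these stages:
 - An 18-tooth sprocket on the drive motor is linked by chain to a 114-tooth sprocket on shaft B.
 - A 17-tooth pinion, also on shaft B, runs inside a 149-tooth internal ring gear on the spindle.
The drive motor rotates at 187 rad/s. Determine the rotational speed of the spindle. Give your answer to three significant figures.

3.37 rad/s

the drive motor → shaft B (chain, 114/18): 187 ÷ 6.3333 = 29.526 rad/s
shaft B → the spindle (internal gear, 149/17): 29.526 ÷ 8.7647 = 3.3688 rad/s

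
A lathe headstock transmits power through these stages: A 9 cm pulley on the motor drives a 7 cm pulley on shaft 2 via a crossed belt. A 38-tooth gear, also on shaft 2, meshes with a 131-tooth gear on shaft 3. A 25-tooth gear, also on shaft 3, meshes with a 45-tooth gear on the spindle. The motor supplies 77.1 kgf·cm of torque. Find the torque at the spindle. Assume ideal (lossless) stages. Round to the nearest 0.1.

372.1 kgf·cm

belt 7/9 = 0.77778 → τ = 77.1·0.77778 = 59.967 kgf·cm
gear mesh 131/38 = 3.4474 → τ = 59.967·3.4474 = 206.73 kgf·cm
gear mesh 45/25 = 1.8 → τ = 206.73·1.8 = 372.11 kgf·cm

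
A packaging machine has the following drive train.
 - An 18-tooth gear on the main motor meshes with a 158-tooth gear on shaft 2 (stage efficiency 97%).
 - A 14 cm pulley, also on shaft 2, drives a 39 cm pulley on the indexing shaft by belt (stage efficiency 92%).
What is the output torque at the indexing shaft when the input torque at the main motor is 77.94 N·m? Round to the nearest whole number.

1701 N·m

gear mesh 158/18 = 8.7778 → τ = 77.94·8.7778·0.97 = 663.62 N·m
belt 39/14 = 2.7857 → τ = 663.62·2.7857·0.92 = 1700.8 N·m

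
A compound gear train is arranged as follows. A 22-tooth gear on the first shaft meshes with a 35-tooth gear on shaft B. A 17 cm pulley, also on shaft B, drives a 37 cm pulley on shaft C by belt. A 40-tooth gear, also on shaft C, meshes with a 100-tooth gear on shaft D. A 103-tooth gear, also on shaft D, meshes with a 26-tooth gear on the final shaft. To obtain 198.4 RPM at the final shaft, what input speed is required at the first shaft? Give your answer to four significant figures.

Overall ratio R = 1.5909 × 2.1765 × 2.5 × 0.25243 = 2.1851.
Required input speed = output speed × R = 198.4 × 2.1851 = 433.53 RPM.

433.5 RPM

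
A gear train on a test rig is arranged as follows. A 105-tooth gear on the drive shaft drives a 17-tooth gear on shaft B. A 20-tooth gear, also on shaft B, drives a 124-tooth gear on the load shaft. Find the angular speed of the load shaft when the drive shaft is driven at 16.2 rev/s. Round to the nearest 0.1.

gear mesh 17/105 = 0.1619 → 16.2/0.1619 = 100.06 rev/s
gear mesh 124/20 = 6.2 → 100.06/6.2 = 16.139 rev/s

16.1 rev/s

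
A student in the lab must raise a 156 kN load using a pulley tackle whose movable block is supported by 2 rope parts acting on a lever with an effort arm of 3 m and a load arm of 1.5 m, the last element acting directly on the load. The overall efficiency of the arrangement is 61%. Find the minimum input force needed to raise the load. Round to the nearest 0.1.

63.9 kN

Block-and-tackle MA = number of supporting rope parts = 2.
Lever MA = effort arm / load arm = 3/1.5 = 2.
Combined ideal MA = 2 × 2 = 4.
Actual MA = 4 × 0.61 = 2.44.
Effort = load / actual MA = 156 / 2.44 = 63.934 kN.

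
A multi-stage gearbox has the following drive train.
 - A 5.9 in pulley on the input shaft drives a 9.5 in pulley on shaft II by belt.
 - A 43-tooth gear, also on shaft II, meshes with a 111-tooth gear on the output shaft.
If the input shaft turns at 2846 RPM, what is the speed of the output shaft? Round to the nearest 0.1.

684.7 RPM

Belt: ratio = 9.5/5.9 = 1.6102, so shaft II turns at 2846 / 1.6102 = 1767.5 RPM.
Gear mesh: ratio = 111/43 = 2.5814, so the output shaft turns at 1767.5 / 2.5814 = 684.71 RPM.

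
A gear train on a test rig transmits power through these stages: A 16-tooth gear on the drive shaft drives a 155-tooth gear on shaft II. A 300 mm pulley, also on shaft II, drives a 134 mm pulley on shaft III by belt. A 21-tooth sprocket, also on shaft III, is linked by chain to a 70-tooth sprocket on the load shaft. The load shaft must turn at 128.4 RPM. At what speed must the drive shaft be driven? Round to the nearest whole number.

1852 RPM

Overall ratio R = 9.6875 × 0.44667 × 3.3333 = 14.424.
Required input speed = output speed × R = 128.4 × 14.424 = 1852 RPM.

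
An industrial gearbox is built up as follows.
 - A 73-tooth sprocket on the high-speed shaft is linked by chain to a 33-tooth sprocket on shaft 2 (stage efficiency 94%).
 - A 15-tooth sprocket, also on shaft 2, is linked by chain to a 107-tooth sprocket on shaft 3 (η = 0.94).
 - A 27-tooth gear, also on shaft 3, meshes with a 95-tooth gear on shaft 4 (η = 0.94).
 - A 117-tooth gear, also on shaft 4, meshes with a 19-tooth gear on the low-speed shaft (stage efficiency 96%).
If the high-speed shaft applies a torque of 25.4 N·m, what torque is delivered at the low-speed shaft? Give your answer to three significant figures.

37.3 N·m

chain 33/73 = 0.45205 → τ = 25.4·0.45205·0.94 = 10.793 N·m
chain 107/15 = 7.1333 → τ = 10.793·7.1333·0.94 = 72.372 N·m
gear mesh 95/27 = 3.5185 → τ = 72.372·3.5185·0.94 = 239.37 N·m
gear mesh 19/117 = 0.16239 → τ = 239.37·0.16239·0.96 = 37.316 N·m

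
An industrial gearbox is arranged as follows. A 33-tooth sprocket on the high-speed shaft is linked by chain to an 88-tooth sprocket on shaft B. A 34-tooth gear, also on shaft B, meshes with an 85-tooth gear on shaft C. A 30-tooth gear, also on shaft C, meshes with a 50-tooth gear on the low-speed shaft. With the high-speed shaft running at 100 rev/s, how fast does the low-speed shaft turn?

9 rev/s

Chain: ratio = 88/33 = 2.6667, so shaft B turns at 100 / 2.6667 = 37.5 rev/s.
Gear mesh: ratio = 85/34 = 2.5, so shaft C turns at 37.5 / 2.5 = 15 rev/s.
Gear mesh: ratio = 50/30 = 1.6667, so the low-speed shaft turns at 15 / 1.6667 = 9 rev/s.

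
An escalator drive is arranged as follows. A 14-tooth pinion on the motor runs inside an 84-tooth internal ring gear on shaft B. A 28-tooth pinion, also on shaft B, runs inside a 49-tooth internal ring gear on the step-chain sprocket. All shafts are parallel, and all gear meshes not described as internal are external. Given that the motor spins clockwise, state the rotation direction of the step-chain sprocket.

clockwise

the motor → shaft B: internal mesh, same direction → CW.
shaft B → the step-chain sprocket: internal mesh, same direction → CW.
0 reversals in total — an even number — so the step-chain sprocket turns the same way as the motor.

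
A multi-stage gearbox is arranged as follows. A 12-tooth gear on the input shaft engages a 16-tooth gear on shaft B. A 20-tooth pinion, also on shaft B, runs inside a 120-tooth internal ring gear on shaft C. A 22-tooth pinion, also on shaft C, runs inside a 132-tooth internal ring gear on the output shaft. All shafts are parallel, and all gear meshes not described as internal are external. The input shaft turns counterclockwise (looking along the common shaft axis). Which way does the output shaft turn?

clockwise

the input shaft → shaft B: external mesh, 1 reversal → CW.
shaft B → shaft C: internal mesh, same direction → CW.
shaft C → the output shaft: internal mesh, same direction → CW.
1 reversal in total — an odd number — so the output shaft turns opposite to the input shaft.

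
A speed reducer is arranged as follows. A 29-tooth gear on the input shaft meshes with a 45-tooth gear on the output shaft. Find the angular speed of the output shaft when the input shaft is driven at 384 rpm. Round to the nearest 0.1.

247.5 rpm

gear mesh 45/29 = 1.5517 → 384/1.5517 = 247.47 rpm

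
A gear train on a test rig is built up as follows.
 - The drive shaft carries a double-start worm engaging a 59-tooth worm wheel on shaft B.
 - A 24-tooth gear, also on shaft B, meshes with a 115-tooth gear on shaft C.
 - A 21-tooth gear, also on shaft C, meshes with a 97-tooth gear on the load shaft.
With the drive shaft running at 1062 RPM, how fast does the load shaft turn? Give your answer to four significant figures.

the drive shaft → shaft B (worm, 59/2): 1062 ÷ 29.5 = 36 RPM
shaft B → shaft C (gear mesh, 115/24): 36 ÷ 4.7917 = 7.513 RPM
shaft C → the load shaft (gear mesh, 97/21): 7.513 ÷ 4.619 = 1.6265 RPM

1.627 RPM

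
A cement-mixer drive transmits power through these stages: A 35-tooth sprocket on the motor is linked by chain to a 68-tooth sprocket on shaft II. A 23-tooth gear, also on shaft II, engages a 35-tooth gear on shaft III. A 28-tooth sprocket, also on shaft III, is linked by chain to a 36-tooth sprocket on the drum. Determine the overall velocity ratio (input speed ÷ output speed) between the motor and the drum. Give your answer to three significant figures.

Each stage contributes driven/driver: chain 68/35 = 1.9429, gear mesh 35/23 = 1.5217, chain 36/28 = 1.2857.
Overall: 1.9429 × 1.5217 × 1.2857 = 3.8012.

3.80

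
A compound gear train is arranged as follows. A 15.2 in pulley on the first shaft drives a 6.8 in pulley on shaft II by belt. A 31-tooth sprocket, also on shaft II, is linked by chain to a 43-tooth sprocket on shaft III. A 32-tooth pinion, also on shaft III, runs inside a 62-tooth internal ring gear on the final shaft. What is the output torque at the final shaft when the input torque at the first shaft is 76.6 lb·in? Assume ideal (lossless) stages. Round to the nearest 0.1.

Belt: ratio = 6.8/15.2 = 0.44737; torque at shaft II = 76.6 × 0.44737 = 34.268 lb·in.
Chain: ratio = 43/31 = 1.3871; torque at shaft III = 34.268 × 1.3871 = 47.534 lb·in.
Internal gear: ratio = 62/32 = 1.9375; torque at the final shaft = 47.534 × 1.9375 = 92.096 lb·in.

92.1 lb·in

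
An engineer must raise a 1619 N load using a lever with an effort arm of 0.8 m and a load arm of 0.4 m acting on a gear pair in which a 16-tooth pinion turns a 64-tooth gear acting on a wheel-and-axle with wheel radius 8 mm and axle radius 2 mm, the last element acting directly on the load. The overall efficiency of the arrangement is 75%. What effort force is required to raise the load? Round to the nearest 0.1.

67.5 N

Lever MA = effort arm / load arm = 0.8/0.4 = 2.
Gear pair MA = 64/16 = 4.
Wheel-and-axle MA = R/r = 8/2 = 4.
Combined ideal MA = 2 × 4 × 4 = 32.
Actual MA = 32 × 0.75 = 24.
Effort = load / actual MA = 1619 / 24 = 67.458 N.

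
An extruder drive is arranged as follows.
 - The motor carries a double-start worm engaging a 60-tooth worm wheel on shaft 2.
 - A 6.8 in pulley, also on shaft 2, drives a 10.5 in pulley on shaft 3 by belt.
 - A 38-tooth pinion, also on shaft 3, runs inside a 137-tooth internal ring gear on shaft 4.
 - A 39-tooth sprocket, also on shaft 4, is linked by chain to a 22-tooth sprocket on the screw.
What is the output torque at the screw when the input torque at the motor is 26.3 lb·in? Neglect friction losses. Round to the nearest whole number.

After the worm (60/2): 26.3 × 30 = 789 lb·in
After the belt (10.5/6.8): 789 × 1.5441 = 1218.3 lb·in
After the internal gear (137/38): 1218.3 × 3.6053 = 4392.3 lb·in
After the chain (22/39): 4392.3 × 0.5641 = 2477.7 lb·in

2478 lb·in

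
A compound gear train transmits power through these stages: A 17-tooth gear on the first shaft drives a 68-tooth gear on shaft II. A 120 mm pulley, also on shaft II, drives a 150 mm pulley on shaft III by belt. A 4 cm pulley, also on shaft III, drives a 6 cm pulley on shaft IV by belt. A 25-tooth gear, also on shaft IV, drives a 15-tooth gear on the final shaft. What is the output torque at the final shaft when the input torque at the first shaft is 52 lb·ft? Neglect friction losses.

gear mesh 68/17 = 4 → τ = 52·4 = 208 lb·ft
belt 150/120 = 1.25 → τ = 208·1.25 = 260 lb·ft
belt 6/4 = 1.5 → τ = 260·1.5 = 390 lb·ft
gear mesh 15/25 = 0.6 → τ = 390·0.6 = 234 lb·ft

234 lb·ft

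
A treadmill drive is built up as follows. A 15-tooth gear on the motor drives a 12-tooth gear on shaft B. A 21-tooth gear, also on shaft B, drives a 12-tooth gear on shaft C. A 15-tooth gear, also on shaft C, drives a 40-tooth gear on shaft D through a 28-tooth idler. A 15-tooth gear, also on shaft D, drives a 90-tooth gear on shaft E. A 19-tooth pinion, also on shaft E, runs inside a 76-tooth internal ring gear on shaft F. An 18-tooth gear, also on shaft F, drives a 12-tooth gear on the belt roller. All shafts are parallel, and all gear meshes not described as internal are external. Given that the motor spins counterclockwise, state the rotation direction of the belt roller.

counterclockwise

the motor → shaft B: external mesh, 1 reversal → CW.
shaft B → shaft C: external mesh, 1 reversal → CCW.
shaft C → shaft D: driver → idler → driven is 2 external meshes, 2 reversals → CCW.
shaft D → shaft E: external mesh, 1 reversal → CW.
shaft E → shaft F: internal mesh, same direction → CW.
shaft F → the belt roller: external mesh, 1 reversal → CCW.
6 reversals in total — an even number — so the belt roller turns the same way as the motor.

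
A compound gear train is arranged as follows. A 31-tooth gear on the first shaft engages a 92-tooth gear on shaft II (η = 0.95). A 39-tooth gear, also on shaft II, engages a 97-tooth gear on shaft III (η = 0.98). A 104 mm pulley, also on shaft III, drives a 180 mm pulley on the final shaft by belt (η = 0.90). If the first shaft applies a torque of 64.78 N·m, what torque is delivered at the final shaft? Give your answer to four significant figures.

Gear mesh: ratio = 92/31 = 2.9677; torque at shaft II = 64.78 × 2.9677 × 0.95 = 182.64 N·m.
Gear mesh: ratio = 97/39 = 2.4872; torque at shaft III = 182.64 × 2.4872 × 0.98 = 445.17 N·m.
Belt: ratio = 180/104 = 1.7308; torque at the final shaft = 445.17 × 1.7308 × 0.90 = 693.43 N·m.

693.4 N·m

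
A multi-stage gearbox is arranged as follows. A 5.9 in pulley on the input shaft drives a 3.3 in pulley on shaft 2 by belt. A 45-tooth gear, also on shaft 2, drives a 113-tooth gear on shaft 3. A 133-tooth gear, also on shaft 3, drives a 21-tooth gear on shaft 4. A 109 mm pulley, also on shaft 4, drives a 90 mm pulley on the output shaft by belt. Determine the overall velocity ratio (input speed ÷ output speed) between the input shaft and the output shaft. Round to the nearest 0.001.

0.183

Each stage contributes driven/driver: belt 3.3/5.9 = 0.55932, gear mesh 113/45 = 2.5111, gear mesh 21/133 = 0.15789, belt 90/109 = 0.82569.
Overall: 0.55932 × 2.5111 × 0.15789 × 0.82569 = 0.18311.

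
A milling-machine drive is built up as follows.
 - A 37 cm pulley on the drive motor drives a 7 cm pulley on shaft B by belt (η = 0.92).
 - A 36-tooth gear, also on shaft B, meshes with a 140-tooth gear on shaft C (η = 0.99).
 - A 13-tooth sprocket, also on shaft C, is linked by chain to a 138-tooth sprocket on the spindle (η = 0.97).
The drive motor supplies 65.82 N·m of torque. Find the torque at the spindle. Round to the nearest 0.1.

After the belt (7/37): 65.82 × 0.18919 × 0.92 = 11.456 N·m
After the gear mesh (140/36): 11.456 × 3.8889 × 0.99 = 44.107 N·m
After the chain (138/13): 44.107 × 10.615 × 0.97 = 454.16 N·m

454.2 N·m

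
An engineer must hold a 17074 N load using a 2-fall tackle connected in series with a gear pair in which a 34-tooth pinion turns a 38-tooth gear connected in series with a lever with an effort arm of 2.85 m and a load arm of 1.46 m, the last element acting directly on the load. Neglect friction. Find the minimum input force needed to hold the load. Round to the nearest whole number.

3913 N

Block-and-tackle MA = number of supporting rope parts = 2.
Gear pair MA = 38/34 = 1.1176.
Lever MA = effort arm / load arm = 2.85/1.46 = 1.9521.
Combined ideal MA = 2 × 1.1176 × 1.9521 = 4.3634.
Effort = load / MA = 17074 / 4.3634 = 3913 N.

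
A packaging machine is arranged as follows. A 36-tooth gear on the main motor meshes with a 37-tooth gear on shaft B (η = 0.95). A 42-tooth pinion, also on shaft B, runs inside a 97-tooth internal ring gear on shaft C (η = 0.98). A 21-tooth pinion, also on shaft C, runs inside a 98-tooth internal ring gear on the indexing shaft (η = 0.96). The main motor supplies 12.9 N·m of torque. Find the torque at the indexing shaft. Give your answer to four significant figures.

127.7 N·m

gear mesh 37/36 = 1.0278 → τ = 12.9·1.0278·0.95 = 12.595 N·m
internal gear 97/42 = 2.3095 → τ = 12.595·2.3095·0.98 = 28.508 N·m
internal gear 98/21 = 4.6667 → τ = 28.508·4.6667·0.96 = 127.71 N·m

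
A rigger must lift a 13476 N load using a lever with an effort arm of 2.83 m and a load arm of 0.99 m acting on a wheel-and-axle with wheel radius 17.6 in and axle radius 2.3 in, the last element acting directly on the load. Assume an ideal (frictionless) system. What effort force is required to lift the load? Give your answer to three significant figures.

Lever MA = effort arm / load arm = 2.83/0.99 = 2.8586.
Wheel-and-axle MA = R/r = 17.6/2.3 = 7.6522.
Combined ideal MA = 2.8586 × 7.6522 = 21.874.
Effort = load / MA = 13476 / 21.874 = 616.06 N.

616 N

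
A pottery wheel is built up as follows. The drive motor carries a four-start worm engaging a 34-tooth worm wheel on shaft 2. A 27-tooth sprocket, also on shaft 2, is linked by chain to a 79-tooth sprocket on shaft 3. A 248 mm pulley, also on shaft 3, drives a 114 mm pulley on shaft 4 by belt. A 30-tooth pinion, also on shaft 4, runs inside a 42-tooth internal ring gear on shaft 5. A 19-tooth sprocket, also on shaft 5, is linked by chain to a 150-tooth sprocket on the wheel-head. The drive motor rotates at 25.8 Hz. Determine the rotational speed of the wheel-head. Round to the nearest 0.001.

Worm: ratio = 34/4 = 8.5, so shaft 2 turns at 25.8 / 8.5 = 3.0353 Hz.
Chain: ratio = 79/27 = 2.9259, so shaft 3 turns at 3.0353 / 2.9259 = 1.0374 Hz.
Belt: ratio = 114/248 = 0.45968, so shaft 4 turns at 1.0374 / 0.45968 = 2.2568 Hz.
Internal gear: ratio = 42/30 = 1.4, so shaft 5 turns at 2.2568 / 1.4 = 1.612 Hz.
Chain: ratio = 150/19 = 7.8947, so the wheel-head turns at 1.612 / 7.8947 = 0.20418 Hz.

0.204 Hz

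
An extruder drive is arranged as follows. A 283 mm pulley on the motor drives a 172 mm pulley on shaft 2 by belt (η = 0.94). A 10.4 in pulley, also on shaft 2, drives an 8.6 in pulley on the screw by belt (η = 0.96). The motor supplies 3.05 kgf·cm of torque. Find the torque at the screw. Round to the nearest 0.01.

After the belt (172/283): 3.05 × 0.60777 × 0.94 = 1.7425 kgf·cm
After the belt (8.6/10.4): 1.7425 × 0.82692 × 0.96 = 1.3833 kgf·cm

1.38 kgf·cm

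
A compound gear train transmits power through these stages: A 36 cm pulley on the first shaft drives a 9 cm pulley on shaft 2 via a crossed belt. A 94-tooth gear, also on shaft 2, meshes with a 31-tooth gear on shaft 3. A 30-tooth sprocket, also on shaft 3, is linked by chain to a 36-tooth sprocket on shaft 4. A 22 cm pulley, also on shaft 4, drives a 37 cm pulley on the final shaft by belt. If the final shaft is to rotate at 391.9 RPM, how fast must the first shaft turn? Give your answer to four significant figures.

Overall ratio R = 0.25 × 0.32979 × 1.2 × 1.6818 = 0.16639.
Required input speed = output speed × R = 391.9 × 0.16639 = 65.209 RPM.

65.21 RPM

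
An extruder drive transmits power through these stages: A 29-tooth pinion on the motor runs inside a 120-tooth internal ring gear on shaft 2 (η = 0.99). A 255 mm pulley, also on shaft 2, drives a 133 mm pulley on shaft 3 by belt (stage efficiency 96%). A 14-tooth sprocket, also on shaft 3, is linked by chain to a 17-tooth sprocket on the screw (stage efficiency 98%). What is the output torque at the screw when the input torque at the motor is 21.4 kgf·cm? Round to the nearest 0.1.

52.2 kgf·cm

internal gear 120/29 = 4.1379 → τ = 21.4·4.1379·0.99 = 87.666 kgf·cm
belt 133/255 = 0.52157 → τ = 87.666·0.52157·0.96 = 43.895 kgf·cm
chain 17/14 = 1.2143 → τ = 43.895·1.2143·0.98 = 52.235 kgf·cm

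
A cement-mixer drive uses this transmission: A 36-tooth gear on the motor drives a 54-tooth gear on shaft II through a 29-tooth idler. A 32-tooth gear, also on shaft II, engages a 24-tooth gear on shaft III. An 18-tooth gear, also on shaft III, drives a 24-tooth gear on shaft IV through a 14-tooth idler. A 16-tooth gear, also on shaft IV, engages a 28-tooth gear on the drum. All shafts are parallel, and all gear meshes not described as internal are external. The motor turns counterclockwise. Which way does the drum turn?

counterclockwise

the motor → shaft II: driver → idler → driven is 2 external meshes, 2 reversals → CCW.
shaft II → shaft III: external mesh, 1 reversal → CW.
shaft III → shaft IV: driver → idler → driven is 2 external meshes, 2 reversals → CW.
shaft IV → the drum: external mesh, 1 reversal → CCW.
6 reversals in total — an even number — so the drum turns the same way as the motor.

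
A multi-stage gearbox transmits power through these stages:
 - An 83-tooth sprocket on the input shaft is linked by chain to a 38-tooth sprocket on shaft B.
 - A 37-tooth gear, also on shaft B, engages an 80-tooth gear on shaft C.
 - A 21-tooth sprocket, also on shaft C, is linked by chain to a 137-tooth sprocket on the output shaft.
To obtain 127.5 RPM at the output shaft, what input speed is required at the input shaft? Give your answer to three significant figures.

823 RPM

Overall ratio R = 0.45783 × 2.1622 × 6.5238 = 6.458.
Required input speed = output speed × R = 127.5 × 6.458 = 823.39 RPM.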